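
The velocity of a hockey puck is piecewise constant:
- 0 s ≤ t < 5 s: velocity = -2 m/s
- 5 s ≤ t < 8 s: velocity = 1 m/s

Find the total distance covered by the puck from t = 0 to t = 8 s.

Total distance travelled is ∫|v| dt — sum the magnitudes of each area piece.
0–5 s: |-2| × 5 = 10 m
5–8 s: |1| × 3 = 3 m
Total distance = 13 m

13 m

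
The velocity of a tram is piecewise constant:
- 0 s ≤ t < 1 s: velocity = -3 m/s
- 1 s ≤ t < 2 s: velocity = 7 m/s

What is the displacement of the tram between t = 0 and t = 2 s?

Net displacement equals the area under the velocity-time graph (areas below the axis count negative).
0–1 s: -3 × 1 = -3 m
1–2 s: 7 × 1 = 7 m
Net displacement = 4 m

4 m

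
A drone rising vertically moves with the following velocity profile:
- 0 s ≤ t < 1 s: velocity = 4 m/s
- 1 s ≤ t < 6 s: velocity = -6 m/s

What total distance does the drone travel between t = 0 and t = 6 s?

34 m

Distance (not displacement) is the total path length: add the absolute areas under v-t.
0–1 s: |4| × 1 = 4 m
1–6 s: |-6| × 5 = 30 m
Total distance = 34 m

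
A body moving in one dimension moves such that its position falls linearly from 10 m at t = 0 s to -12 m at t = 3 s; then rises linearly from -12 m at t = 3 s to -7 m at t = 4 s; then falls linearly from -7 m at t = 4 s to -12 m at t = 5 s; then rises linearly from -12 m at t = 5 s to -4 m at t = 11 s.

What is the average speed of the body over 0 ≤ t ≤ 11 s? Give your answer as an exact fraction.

Average speed = (total path length)/(elapsed time); on a piecewise-linear x-t graph the path length is Σ|Δx|.
0–3 s: |Δx| = |-12 − 10| = 22 m
3–4 s: |Δx| = |-7 − -12| = 5 m
4–5 s: |Δx| = |-12 − -7| = 5 m
5–11 s: |Δx| = |-4 − -12| = 8 m
Total path = 40 m; average speed = 40/11 = 40/11 m/s.

40/11 m/s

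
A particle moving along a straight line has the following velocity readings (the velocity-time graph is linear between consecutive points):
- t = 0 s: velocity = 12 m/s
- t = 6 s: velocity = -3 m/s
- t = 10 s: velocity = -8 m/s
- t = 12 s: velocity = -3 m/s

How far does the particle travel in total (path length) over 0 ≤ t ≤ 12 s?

63.6 m

Total distance travelled is ∫|v| dt — sum the magnitudes of each area piece.
0–6 s: v = 0 at t = 4.8 s; triangle areas 28.8 + 1.8 = 30.6 m
6–10 s: |½(-3 + -8)(4)| = 22 m
10–12 s: |½(-8 + -3)(2)| = 11 m
Total distance = 63.6 m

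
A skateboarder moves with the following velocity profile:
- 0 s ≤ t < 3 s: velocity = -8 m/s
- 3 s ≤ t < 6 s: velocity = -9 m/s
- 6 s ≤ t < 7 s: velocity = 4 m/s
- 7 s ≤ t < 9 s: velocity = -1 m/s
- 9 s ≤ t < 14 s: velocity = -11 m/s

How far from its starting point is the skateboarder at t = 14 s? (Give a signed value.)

-104 m

Displacement is the signed area under the v-t curve.
0–3 s: -8 × 3 = -24 m
3–6 s: -9 × 3 = -27 m
6–7 s: 4 × 1 = 4 m
7–9 s: -1 × 2 = -2 m
9–14 s: -11 × 5 = -55 m
Net displacement = -104 m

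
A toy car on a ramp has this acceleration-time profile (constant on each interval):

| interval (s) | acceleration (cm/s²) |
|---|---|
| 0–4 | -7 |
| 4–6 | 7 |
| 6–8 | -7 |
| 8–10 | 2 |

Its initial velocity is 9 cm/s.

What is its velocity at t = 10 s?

-15 cm/s

Δv equals the area under the a-t graph; then v = v₀ + Δv.
0–4 s: -7 × 4 = -28 cm/s
4–6 s: 7 × 2 = 14 cm/s
6–8 s: -7 × 2 = -14 cm/s
8–10 s: 2 × 2 = 4 cm/s
Δv = -24 cm/s, so v(10) = 9 + (-24) = -15 cm/s.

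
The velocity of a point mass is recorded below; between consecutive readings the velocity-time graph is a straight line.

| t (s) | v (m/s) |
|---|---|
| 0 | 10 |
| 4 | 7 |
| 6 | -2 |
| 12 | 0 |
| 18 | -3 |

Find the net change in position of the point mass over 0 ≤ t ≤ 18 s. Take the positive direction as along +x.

24 m

Displacement is the signed area under the v-t curve.
0–4 s: ½(10 + 7)(4) = 34 m
4–6 s: ½(7 + -2)(2) = 5 m
6–12 s: ½(-2 + 0)(6) = -6 m
12–18 s: ½(0 + -3)(6) = -9 m
Net displacement = 24 m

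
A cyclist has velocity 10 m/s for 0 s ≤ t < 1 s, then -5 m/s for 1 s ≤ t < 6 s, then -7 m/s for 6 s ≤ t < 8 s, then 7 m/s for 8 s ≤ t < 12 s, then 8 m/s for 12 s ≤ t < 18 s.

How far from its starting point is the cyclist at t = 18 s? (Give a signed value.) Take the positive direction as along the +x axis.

47 m

Net displacement equals the area under the velocity-time graph (areas below the axis count negative).
0–1 s: 10 × 1 = 10 m
1–6 s: -5 × 5 = -25 m
6–8 s: -7 × 2 = -14 m
8–12 s: 7 × 4 = 28 m
12–18 s: 8 × 6 = 48 m
Net displacement = 47 m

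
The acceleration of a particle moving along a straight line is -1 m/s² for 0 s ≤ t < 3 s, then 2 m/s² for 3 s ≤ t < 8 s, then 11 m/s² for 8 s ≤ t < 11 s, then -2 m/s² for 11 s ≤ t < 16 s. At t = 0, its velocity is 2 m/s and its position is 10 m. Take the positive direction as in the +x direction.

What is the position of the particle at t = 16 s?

293 m

On each constant-a segment, Δv = aΔt and Δx = v₀Δt + ½aΔt²; chain segment to segment.
0–3 s: v starts 2 m/s; Δx = 2·3 + ½·-1·3² = 1.5 m; v ends -1 m/s.
3–8 s: v starts -1 m/s; Δx = -1·5 + ½·2·5² = 20 m; v ends 9 m/s.
8–11 s: v starts 9 m/s; Δx = 9·3 + ½·11·3² = 76.5 m; v ends 42 m/s.
11–16 s: v starts 42 m/s; Δx = 42·5 + ½·-2·5² = 185 m; v ends 32 m/s.
x(16) = 10 + Σ Δx = 293 m.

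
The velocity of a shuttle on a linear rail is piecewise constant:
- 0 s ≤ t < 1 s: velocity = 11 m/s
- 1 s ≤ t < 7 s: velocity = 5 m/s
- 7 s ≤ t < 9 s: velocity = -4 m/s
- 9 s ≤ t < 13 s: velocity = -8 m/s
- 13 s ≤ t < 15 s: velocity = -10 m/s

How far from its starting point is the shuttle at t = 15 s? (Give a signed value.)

-19 m

Net displacement equals the area under the velocity-time graph (areas below the axis count negative).
0–1 s: 11 × 1 = 11 m
1–7 s: 5 × 6 = 30 m
7–9 s: -4 × 2 = -8 m
9–13 s: -8 × 4 = -32 m
13–15 s: -10 × 2 = -20 m
Net displacement = -19 m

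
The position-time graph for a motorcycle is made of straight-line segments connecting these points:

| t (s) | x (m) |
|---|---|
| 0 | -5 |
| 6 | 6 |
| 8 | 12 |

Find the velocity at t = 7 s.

3 m/s

Velocity is the slope of the x-t graph on 6–8 s: (12 − 6)/(8 − 6) = 3 m/s.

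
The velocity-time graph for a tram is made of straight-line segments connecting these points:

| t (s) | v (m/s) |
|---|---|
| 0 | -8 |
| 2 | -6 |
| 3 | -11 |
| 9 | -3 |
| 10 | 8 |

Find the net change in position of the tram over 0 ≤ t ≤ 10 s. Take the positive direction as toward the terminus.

Net displacement equals the area under the velocity-time graph (areas below the axis count negative).
0–2 s: ½(-8 + -6)(2) = -14 m
2–3 s: ½(-6 + -11)(1) = -8.5 m
3–9 s: ½(-11 + -3)(6) = -42 m
9–10 s: ½(-3 + 8)(1) = 2.5 m
Net displacement = -62 m

-62 m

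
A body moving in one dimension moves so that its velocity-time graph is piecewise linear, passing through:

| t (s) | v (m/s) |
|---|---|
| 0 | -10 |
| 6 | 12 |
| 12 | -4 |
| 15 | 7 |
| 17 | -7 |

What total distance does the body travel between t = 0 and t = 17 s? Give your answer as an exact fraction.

Distance (not displacement) is the total path length: add the absolute areas under v-t.
0–6 s: v = 0 at t = 30/11 s; triangle areas 150/11 + 216/11 = 366/11 m
6–12 s: v = 0 at t = 10.5 s; triangle areas 27 + 3 = 30 m
12–15 s: v = 0 at t = 144/11 s; triangle areas 24/11 + 147/22 = 195/22 m
15–17 s: v = 0 at t = 16 s; triangle areas 3.5 + 3.5 = 7 m
Total distance = 1741/22 m

1741/22 m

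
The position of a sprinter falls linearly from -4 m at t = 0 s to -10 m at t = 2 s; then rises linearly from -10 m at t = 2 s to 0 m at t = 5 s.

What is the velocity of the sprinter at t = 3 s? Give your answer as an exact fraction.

Velocity is the slope of the x-t graph on 2–5 s: (0 − -10)/(5 − 2) = 10/3 m/s.

10/3 m/s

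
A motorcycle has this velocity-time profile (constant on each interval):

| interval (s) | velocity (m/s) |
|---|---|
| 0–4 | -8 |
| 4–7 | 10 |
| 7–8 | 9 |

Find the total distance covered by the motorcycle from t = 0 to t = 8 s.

71 m

Distance (not displacement) is the total path length: add the absolute areas under v-t.
0–4 s: |-8| × 4 = 32 m
4–7 s: |10| × 3 = 30 m
7–8 s: |9| × 1 = 9 m
Total distance = 71 m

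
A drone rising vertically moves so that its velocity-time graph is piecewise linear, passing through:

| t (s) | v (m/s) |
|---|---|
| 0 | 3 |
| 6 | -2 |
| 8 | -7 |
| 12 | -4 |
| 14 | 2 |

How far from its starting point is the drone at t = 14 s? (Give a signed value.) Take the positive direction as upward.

Displacement is the signed area under the v-t curve.
0–6 s: ½(3 + -2)(6) = 3 m
6–8 s: ½(-2 + -7)(2) = -9 m
8–12 s: ½(-7 + -4)(4) = -22 m
12–14 s: ½(-4 + 2)(2) = -2 m
Net displacement = -30 m

-30 m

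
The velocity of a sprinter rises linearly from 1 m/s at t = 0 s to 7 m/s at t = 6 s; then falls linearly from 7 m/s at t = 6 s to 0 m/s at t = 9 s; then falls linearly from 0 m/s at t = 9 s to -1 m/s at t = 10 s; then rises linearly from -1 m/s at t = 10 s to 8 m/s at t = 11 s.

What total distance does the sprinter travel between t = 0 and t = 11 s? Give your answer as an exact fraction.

Total distance travelled is ∫|v| dt — sum the magnitudes of each area piece.
0–6 s: |½(1 + 7)(6)| = 24 m
6–9 s: |½(7 + 0)(3)| = 10.5 m
9–10 s: |½(0 + -1)(1)| = 0.5 m
10–11 s: v = 0 at t = 91/9 s; triangle areas 1/18 + 32/9 = 65/18 m
Total distance = 695/18 m

695/18 m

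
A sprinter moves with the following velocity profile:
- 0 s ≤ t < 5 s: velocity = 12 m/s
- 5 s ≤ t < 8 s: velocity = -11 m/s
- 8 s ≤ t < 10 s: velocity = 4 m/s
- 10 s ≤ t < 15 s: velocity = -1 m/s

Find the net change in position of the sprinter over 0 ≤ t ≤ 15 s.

30 m

Displacement is the signed area under the v-t curve.
0–5 s: 12 × 5 = 60 m
5–8 s: -11 × 3 = -33 m
8–10 s: 4 × 2 = 8 m
10–15 s: -1 × 5 = -5 m
Net displacement = 30 m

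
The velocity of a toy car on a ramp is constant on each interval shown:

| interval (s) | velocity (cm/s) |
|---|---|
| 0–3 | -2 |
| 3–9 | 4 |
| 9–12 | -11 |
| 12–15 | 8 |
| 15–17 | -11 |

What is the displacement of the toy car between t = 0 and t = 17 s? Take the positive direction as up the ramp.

Net displacement equals the area under the velocity-time graph (areas below the axis count negative).
0–3 s: -2 × 3 = -6 cm
3–9 s: 4 × 6 = 24 cm
9–12 s: -11 × 3 = -33 cm
12–15 s: 8 × 3 = 24 cm
15–17 s: -11 × 2 = -22 cm
Net displacement = -13 cm

-13 cm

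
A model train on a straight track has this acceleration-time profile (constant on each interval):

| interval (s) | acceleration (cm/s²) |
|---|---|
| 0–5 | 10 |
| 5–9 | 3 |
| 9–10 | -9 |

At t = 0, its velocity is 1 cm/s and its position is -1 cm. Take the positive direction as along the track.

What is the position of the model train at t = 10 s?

On each constant-a segment, Δv = aΔt and Δx = v₀Δt + ½aΔt²; chain segment to segment.
0–5 s: v starts 1 cm/s; Δx = 1·5 + ½·10·5² = 130 cm; v ends 51 cm/s.
5–9 s: v starts 51 cm/s; Δx = 51·4 + ½·3·4² = 228 cm; v ends 63 cm/s.
9–10 s: v starts 63 cm/s; Δx = 63·1 + ½·-9·1² = 58.5 cm; v ends 54 cm/s.
x(10) = -1 + Σ Δx = 415.5 cm.

415.5 cm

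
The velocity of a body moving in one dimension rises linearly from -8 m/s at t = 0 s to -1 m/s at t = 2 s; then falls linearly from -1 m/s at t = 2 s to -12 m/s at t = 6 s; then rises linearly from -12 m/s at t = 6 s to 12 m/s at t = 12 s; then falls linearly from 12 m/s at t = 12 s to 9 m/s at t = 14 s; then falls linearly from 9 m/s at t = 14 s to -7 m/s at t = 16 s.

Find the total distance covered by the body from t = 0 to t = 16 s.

Total distance travelled is ∫|v| dt — sum the magnitudes of each area piece.
0–2 s: |½(-8 + -1)(2)| = 9 m
2–6 s: |½(-1 + -12)(4)| = 26 m
6–12 s: v = 0 at t = 9 s; triangle areas 18 + 18 = 36 m
12–14 s: |½(12 + 9)(2)| = 21 m
14–16 s: v = 0 at t = 15.125 s; triangle areas 5.0625 + 3.0625 = 8.125 m
Total distance = 100.125 m

100.125 m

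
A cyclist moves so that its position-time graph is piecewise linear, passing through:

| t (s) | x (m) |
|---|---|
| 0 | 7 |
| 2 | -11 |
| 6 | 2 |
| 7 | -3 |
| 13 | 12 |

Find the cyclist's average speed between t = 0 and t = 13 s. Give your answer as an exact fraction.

51/13 m/s

Average speed = (total path length)/(elapsed time); on a piecewise-linear x-t graph the path length is Σ|Δx|.
0–2 s: |Δx| = |-11 − 7| = 18 m
2–6 s: |Δx| = |2 − -11| = 13 m
6–7 s: |Δx| = |-3 − 2| = 5 m
7–13 s: |Δx| = |12 − -3| = 15 m
Total path = 51 m; average speed = 51/13 = 51/13 m/s.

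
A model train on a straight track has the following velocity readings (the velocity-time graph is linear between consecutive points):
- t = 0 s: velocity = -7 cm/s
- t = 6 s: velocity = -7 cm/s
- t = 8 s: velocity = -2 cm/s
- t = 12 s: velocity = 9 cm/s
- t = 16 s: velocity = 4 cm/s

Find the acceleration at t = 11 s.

Acceleration is the slope of the v-t graph on 8–12 s: (9 − -2)/(12 − 8) = 2.75 cm/s².

2.75 cm/s²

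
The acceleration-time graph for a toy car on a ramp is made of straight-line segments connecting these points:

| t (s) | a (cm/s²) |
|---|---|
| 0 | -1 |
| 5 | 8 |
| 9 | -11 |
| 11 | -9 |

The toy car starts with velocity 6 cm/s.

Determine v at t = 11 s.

-2.5 cm/s

Δv equals the area under the a-t graph; then v = v₀ + Δv.
0–5 s: ½(-1 + 8)(5) = 17.5 cm/s
5–9 s: ½(8 + -11)(4) = -6 cm/s
9–11 s: ½(-11 + -9)(2) = -20 cm/s
Δv = -8.5 cm/s, so v(11) = 6 + (-8.5) = -2.5 cm/s.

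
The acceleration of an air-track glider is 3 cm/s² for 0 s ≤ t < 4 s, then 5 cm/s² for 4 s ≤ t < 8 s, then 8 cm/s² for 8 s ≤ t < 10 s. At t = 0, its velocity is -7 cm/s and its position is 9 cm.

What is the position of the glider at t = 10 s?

On each constant-a segment, Δv = aΔt and Δx = v₀Δt + ½aΔt²; chain segment to segment.
0–4 s: v starts -7 cm/s; Δx = -7·4 + ½·3·4² = -4 cm; v ends 5 cm/s.
4–8 s: v starts 5 cm/s; Δx = 5·4 + ½·5·4² = 60 cm; v ends 25 cm/s.
8–10 s: v starts 25 cm/s; Δx = 25·2 + ½·8·2² = 66 cm; v ends 41 cm/s.
x(10) = 9 + Σ Δx = 131 cm.

131 cm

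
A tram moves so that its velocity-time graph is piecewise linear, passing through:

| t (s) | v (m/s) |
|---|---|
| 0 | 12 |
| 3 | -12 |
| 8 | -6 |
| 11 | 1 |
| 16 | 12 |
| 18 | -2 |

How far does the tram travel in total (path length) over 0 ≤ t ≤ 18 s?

114 m

Total distance travelled is ∫|v| dt — sum the magnitudes of each area piece.
0–3 s: v = 0 at t = 1.5 s; triangle areas 9 + 9 = 18 m
3–8 s: |½(-12 + -6)(5)| = 45 m
8–11 s: v = 0 at t = 74/7 s; triangle areas 54/7 + 3/14 = 111/14 m
11–16 s: |½(1 + 12)(5)| = 32.5 m
16–18 s: v = 0 at t = 124/7 s; triangle areas 72/7 + 2/7 = 74/7 m
Total distance = 114 m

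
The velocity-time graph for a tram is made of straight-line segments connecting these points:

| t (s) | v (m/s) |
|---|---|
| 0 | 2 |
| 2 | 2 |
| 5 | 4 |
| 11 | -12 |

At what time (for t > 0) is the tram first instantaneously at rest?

v changes sign on 5–11 s (from 4 to -12); the graph is linear there, so v = 0 at t = 5 + (-4)·(11 − 5)/(-12 − 4) = 6.5 s.

t = 6.5 s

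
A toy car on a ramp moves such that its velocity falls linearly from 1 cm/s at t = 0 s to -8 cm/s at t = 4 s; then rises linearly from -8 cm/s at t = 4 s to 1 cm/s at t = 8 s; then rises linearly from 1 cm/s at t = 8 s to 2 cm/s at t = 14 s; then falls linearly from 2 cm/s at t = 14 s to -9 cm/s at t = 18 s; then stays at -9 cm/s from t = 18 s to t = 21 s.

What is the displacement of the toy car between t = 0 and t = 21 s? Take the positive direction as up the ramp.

Displacement is the signed area under the v-t curve.
0–4 s: ½(1 + -8)(4) = -14 cm
4–8 s: ½(-8 + 1)(4) = -14 cm
8–14 s: ½(1 + 2)(6) = 9 cm
14–18 s: ½(2 + -9)(4) = -14 cm
18–21 s: -9 × 3 = -27 cm
Net displacement = -60 cm

-60 cm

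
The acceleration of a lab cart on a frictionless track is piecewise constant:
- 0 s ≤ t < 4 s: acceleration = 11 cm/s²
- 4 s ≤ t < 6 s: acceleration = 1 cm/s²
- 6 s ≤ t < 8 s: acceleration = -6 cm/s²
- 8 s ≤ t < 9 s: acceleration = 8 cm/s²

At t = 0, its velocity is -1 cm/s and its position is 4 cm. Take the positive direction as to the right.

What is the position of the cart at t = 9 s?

On each constant-a segment, Δv = aΔt and Δx = v₀Δt + ½aΔt²; chain segment to segment.
0–4 s: v starts -1 cm/s; Δx = -1·4 + ½·11·4² = 84 cm; v ends 43 cm/s.
4–6 s: v starts 43 cm/s; Δx = 43·2 + ½·1·2² = 88 cm; v ends 45 cm/s.
6–8 s: v starts 45 cm/s; Δx = 45·2 + ½·-6·2² = 78 cm; v ends 33 cm/s.
8–9 s: v starts 33 cm/s; Δx = 33·1 + ½·8·1² = 37 cm; v ends 41 cm/s.
x(9) = 4 + Σ Δx = 291 cm.

291 cm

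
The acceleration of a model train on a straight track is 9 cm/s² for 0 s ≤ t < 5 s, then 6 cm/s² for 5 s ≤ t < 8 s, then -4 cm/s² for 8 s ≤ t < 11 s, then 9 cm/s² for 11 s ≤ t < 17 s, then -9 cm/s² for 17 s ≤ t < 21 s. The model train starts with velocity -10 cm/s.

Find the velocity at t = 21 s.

59 cm/s

Δv equals the area under the a-t graph; then v = v₀ + Δv.
0–5 s: 9 × 5 = 45 cm/s
5–8 s: 6 × 3 = 18 cm/s
8–11 s: -4 × 3 = -12 cm/s
11–17 s: 9 × 6 = 54 cm/s
17–21 s: -9 × 4 = -36 cm/s
Δv = 69 cm/s, so v(21) = -10 + (69) = 59 cm/s.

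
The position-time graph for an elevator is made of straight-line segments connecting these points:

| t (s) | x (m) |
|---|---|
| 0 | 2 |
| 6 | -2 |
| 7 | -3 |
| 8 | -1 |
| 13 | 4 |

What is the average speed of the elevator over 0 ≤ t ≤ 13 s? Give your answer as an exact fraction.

12/13 m/s

Average speed = (total path length)/(elapsed time); on a piecewise-linear x-t graph the path length is Σ|Δx|.
0–6 s: |Δx| = |-2 − 2| = 4 m
6–7 s: |Δx| = |-3 − -2| = 1 m
7–8 s: |Δx| = |-1 − -3| = 2 m
8–13 s: |Δx| = |4 − -1| = 5 m
Total path = 12 m; average speed = 12/13 = 12/13 m/s.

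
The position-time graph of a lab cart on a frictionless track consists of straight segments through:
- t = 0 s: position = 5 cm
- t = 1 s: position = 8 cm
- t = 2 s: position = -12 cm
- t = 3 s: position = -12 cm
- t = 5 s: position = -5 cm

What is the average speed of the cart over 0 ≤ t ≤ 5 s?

6 cm/s

Average speed = (total path length)/(elapsed time); on a piecewise-linear x-t graph the path length is Σ|Δx|.
0–1 s: |Δx| = |8 − 5| = 3 cm
1–2 s: |Δx| = |-12 − 8| = 20 cm
2–3 s: |Δx| = |-12 − -12| = 0 cm
3–5 s: |Δx| = |-5 − -12| = 7 cm
Total path = 30 cm; average speed = 30/5 = 6 cm/s.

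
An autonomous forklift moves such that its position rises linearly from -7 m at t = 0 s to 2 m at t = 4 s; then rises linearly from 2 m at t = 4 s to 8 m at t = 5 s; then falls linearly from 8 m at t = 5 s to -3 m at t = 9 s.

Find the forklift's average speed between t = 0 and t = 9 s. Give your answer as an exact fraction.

26/9 m/s

Average speed = (total path length)/(elapsed time); on a piecewise-linear x-t graph the path length is Σ|Δx|.
0–4 s: |Δx| = |2 − -7| = 9 m
4–5 s: |Δx| = |8 − 2| = 6 m
5–9 s: |Δx| = |-3 − 8| = 11 m
Total path = 26 m; average speed = 26/9 = 26/9 m/s.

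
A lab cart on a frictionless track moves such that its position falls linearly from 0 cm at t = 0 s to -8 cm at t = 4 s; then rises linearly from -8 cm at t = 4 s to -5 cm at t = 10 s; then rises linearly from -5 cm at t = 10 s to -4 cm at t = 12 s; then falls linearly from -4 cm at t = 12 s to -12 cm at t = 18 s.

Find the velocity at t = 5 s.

Velocity is the slope of the x-t graph on 4–10 s: (-5 − -8)/(10 − 4) = 0.5 cm/s.

0.5 cm/s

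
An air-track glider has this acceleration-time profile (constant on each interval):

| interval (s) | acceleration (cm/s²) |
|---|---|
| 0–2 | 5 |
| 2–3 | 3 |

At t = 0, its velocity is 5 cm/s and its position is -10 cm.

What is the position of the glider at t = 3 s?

26.5 cm

On each constant-a segment, Δv = aΔt and Δx = v₀Δt + ½aΔt²; chain segment to segment.
0–2 s: v starts 5 cm/s; Δx = 5·2 + ½·5·2² = 20 cm; v ends 15 cm/s.
2–3 s: v starts 15 cm/s; Δx = 15·1 + ½·3·1² = 16.5 cm; v ends 18 cm/s.
x(3) = -10 + Σ Δx = 26.5 cm.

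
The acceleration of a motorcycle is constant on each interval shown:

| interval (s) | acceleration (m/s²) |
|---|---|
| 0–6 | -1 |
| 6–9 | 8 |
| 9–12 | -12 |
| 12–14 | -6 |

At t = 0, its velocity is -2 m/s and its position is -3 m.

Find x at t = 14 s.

On each constant-a segment, Δv = aΔt and Δx = v₀Δt + ½aΔt²; chain segment to segment.
0–6 s: v starts -2 m/s; Δx = -2·6 + ½·-1·6² = -30 m; v ends -8 m/s.
6–9 s: v starts -8 m/s; Δx = -8·3 + ½·8·3² = 12 m; v ends 16 m/s.
9–12 s: v starts 16 m/s; Δx = 16·3 + ½·-12·3² = -6 m; v ends -20 m/s.
12–14 s: v starts -20 m/s; Δx = -20·2 + ½·-6·2² = -52 m; v ends -32 m/s.
x(14) = -3 + Σ Δx = -79 m.

-79 m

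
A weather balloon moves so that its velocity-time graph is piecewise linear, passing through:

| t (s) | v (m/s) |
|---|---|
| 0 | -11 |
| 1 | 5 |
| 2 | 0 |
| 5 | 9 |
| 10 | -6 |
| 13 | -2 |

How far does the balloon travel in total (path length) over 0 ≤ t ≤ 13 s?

52.0625 m

Distance (not displacement) is the total path length: add the absolute areas under v-t.
0–1 s: v = 0 at t = 0.6875 s; triangle areas 3.78125 + 0.78125 = 4.5625 m
1–2 s: |½(5 + 0)(1)| = 2.5 m
2–5 s: |½(0 + 9)(3)| = 13.5 m
5–10 s: v = 0 at t = 8 s; triangle areas 13.5 + 6 = 19.5 m
10–13 s: |½(-6 + -2)(3)| = 12 m
Total distance = 52.0625 m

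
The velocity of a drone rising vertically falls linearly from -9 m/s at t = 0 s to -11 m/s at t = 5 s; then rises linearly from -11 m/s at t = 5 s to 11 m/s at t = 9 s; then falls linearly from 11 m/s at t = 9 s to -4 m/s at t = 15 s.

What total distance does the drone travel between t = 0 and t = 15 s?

99.4 m

Distance (not displacement) is the total path length: add the absolute areas under v-t.
0–5 s: |½(-9 + -11)(5)| = 50 m
5–9 s: v = 0 at t = 7 s; triangle areas 11 + 11 = 22 m
9–15 s: v = 0 at t = 13.4 s; triangle areas 24.2 + 3.2 = 27.4 m
Total distance = 99.4 m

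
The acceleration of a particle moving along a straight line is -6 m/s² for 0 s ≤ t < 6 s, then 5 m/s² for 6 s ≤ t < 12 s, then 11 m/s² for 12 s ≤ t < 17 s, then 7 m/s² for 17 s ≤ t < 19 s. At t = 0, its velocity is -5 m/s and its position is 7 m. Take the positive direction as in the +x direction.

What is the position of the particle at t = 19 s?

On each constant-a segment, Δv = aΔt and Δx = v₀Δt + ½aΔt²; chain segment to segment.
0–6 s: v starts -5 m/s; Δx = -5·6 + ½·-6·6² = -138 m; v ends -41 m/s.
6–12 s: v starts -41 m/s; Δx = -41·6 + ½·5·6² = -156 m; v ends -11 m/s.
12–17 s: v starts -11 m/s; Δx = -11·5 + ½·11·5² = 82.5 m; v ends 44 m/s.
17–19 s: v starts 44 m/s; Δx = 44·2 + ½·7·2² = 102 m; v ends 58 m/s.
x(19) = 7 + Σ Δx = -102.5 m.

-102.5 m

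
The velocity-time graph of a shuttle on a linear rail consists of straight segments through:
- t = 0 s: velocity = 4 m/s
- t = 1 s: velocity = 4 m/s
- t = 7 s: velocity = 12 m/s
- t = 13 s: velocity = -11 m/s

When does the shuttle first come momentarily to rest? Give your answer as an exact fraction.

t = 233/23 s

v changes sign on 7–13 s (from 12 to -11); the graph is linear there, so v = 0 at t = 7 + (-12)·(13 − 7)/(-11 − 12) = 233/23 s.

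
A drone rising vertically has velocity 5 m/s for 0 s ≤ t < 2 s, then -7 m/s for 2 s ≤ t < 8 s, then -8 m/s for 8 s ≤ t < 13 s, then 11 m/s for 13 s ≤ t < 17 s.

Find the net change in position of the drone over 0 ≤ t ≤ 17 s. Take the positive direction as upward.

Net displacement equals the area under the velocity-time graph (areas below the axis count negative).
0–2 s: 5 × 2 = 10 m
2–8 s: -7 × 6 = -42 m
8–13 s: -8 × 5 = -40 m
13–17 s: 11 × 4 = 44 m
Net displacement = -28 m

-28 m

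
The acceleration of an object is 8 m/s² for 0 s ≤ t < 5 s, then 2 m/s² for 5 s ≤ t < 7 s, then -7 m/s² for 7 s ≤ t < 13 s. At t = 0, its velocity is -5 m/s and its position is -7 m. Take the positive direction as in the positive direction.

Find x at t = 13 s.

On each constant-a segment, Δv = aΔt and Δx = v₀Δt + ½aΔt²; chain segment to segment.
0–5 s: v starts -5 m/s; Δx = -5·5 + ½·8·5² = 75 m; v ends 35 m/s.
5–7 s: v starts 35 m/s; Δx = 35·2 + ½·2·2² = 74 m; v ends 39 m/s.
7–13 s: v starts 39 m/s; Δx = 39·6 + ½·-7·6² = 108 m; v ends -3 m/s.
x(13) = -7 + Σ Δx = 250 m.

250 m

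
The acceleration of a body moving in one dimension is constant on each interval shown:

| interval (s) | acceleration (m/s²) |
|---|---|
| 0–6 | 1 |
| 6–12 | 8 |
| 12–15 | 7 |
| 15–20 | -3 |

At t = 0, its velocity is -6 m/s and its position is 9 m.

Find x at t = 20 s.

On each constant-a segment, Δv = aΔt and Δx = v₀Δt + ½aΔt²; chain segment to segment.
0–6 s: v starts -6 m/s; Δx = -6·6 + ½·1·6² = -18 m; v ends 0 m/s.
6–12 s: v starts 0 m/s; Δx = 0·6 + ½·8·6² = 144 m; v ends 48 m/s.
12–15 s: v starts 48 m/s; Δx = 48·3 + ½·7·3² = 175.5 m; v ends 69 m/s.
15–20 s: v starts 69 m/s; Δx = 69·5 + ½·-3·5² = 307.5 m; v ends 54 m/s.
x(20) = 9 + Σ Δx = 618 m.

618 m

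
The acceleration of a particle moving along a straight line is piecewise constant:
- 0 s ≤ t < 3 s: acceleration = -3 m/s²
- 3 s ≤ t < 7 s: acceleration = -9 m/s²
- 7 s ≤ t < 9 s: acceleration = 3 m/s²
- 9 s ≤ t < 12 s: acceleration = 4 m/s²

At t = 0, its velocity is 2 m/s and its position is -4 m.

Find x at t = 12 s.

On each constant-a segment, Δv = aΔt and Δx = v₀Δt + ½aΔt²; chain segment to segment.
0–3 s: v starts 2 m/s; Δx = 2·3 + ½·-3·3² = -7.5 m; v ends -7 m/s.
3–7 s: v starts -7 m/s; Δx = -7·4 + ½·-9·4² = -100 m; v ends -43 m/s.
7–9 s: v starts -43 m/s; Δx = -43·2 + ½·3·2² = -80 m; v ends -37 m/s.
9–12 s: v starts -37 m/s; Δx = -37·3 + ½·4·3² = -93 m; v ends -25 m/s.
x(12) = -4 + Σ Δx = -284.5 m.

-284.5 m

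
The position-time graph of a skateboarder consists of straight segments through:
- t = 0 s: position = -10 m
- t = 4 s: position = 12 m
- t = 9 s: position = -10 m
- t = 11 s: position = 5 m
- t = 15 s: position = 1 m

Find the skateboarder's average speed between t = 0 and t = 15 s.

Average speed = (total path length)/(elapsed time); on a piecewise-linear x-t graph the path length is Σ|Δx|.
0–4 s: |Δx| = |12 − -10| = 22 m
4–9 s: |Δx| = |-10 − 12| = 22 m
9–11 s: |Δx| = |5 − -10| = 15 m
11–15 s: |Δx| = |1 − 5| = 4 m
Total path = 63 m; average speed = 63/15 = 4.2 m/s.

4.2 m/s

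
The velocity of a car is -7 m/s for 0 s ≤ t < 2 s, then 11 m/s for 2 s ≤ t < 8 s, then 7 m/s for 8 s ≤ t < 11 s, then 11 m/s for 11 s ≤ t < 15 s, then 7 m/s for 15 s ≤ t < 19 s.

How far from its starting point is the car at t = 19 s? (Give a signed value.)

145 m

Net displacement equals the area under the velocity-time graph (areas below the axis count negative).
0–2 s: -7 × 2 = -14 m
2–8 s: 11 × 6 = 66 m
8–11 s: 7 × 3 = 21 m
11–15 s: 11 × 4 = 44 m
15–19 s: 7 × 4 = 28 m
Net displacement = 145 m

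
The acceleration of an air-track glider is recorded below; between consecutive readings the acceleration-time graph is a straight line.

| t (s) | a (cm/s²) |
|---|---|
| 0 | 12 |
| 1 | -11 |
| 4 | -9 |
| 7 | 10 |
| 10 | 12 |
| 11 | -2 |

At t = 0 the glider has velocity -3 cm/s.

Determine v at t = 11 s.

7 cm/s

Δv equals the area under the a-t graph; then v = v₀ + Δv.
0–1 s: ½(12 + -11)(1) = 0.5 cm/s
1–4 s: ½(-11 + -9)(3) = -30 cm/s
4–7 s: ½(-9 + 10)(3) = 1.5 cm/s
7–10 s: ½(10 + 12)(3) = 33 cm/s
10–11 s: ½(12 + -2)(1) = 5 cm/s
Δv = 10 cm/s, so v(11) = -3 + (10) = 7 cm/s.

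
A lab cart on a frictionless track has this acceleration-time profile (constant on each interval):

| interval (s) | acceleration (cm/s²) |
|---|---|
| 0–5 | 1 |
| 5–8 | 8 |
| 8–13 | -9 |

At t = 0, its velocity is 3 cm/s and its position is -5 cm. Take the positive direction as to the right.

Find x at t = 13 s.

On each constant-a segment, Δv = aΔt and Δx = v₀Δt + ½aΔt²; chain segment to segment.
0–5 s: v starts 3 cm/s; Δx = 3·5 + ½·1·5² = 27.5 cm; v ends 8 cm/s.
5–8 s: v starts 8 cm/s; Δx = 8·3 + ½·8·3² = 60 cm; v ends 32 cm/s.
8–13 s: v starts 32 cm/s; Δx = 32·5 + ½·-9·5² = 47.5 cm; v ends -13 cm/s.
x(13) = -5 + Σ Δx = 130 cm.

130 cm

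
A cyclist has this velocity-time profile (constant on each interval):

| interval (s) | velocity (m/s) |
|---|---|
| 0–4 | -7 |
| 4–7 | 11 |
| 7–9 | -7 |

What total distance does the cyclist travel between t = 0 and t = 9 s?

Total distance travelled is ∫|v| dt — sum the magnitudes of each area piece.
0–4 s: |-7| × 4 = 28 m
4–7 s: |11| × 3 = 33 m
7–9 s: |-7| × 2 = 14 m
Total distance = 75 m

75 m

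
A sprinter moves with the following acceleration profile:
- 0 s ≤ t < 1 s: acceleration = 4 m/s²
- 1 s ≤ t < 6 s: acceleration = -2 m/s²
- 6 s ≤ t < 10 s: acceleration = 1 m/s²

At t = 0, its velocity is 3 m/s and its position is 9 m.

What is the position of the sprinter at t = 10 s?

20 m

On each constant-a segment, Δv = aΔt and Δx = v₀Δt + ½aΔt²; chain segment to segment.
0–1 s: v starts 3 m/s; Δx = 3·1 + ½·4·1² = 5 m; v ends 7 m/s.
1–6 s: v starts 7 m/s; Δx = 7·5 + ½·-2·5² = 10 m; v ends -3 m/s.
6–10 s: v starts -3 m/s; Δx = -3·4 + ½·1·4² = -4 m; v ends 1 m/s.
x(10) = 9 + Σ Δx = 20 m.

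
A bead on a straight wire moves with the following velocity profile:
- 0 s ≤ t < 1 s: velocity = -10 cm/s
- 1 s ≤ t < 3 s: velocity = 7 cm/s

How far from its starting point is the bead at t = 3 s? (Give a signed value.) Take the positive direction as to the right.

Net displacement equals the area under the velocity-time graph (areas below the axis count negative).
0–1 s: -10 × 1 = -10 cm
1–3 s: 7 × 2 = 14 cm
Net displacement = 4 cm

4 cm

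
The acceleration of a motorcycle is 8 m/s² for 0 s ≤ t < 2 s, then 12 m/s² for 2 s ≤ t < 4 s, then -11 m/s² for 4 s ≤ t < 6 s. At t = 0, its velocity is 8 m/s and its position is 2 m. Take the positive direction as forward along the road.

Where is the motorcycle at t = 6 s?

180 m

On each constant-a segment, Δv = aΔt and Δx = v₀Δt + ½aΔt²; chain segment to segment.
0–2 s: v starts 8 m/s; Δx = 8·2 + ½·8·2² = 32 m; v ends 24 m/s.
2–4 s: v starts 24 m/s; Δx = 24·2 + ½·12·2² = 72 m; v ends 48 m/s.
4–6 s: v starts 48 m/s; Δx = 48·2 + ½·-11·2² = 74 m; v ends 26 m/s.
x(6) = 2 + Σ Δx = 180 m.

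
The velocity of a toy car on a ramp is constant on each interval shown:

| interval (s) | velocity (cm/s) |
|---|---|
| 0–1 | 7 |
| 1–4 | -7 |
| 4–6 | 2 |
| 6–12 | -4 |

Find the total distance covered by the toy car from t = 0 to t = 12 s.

Total distance travelled is ∫|v| dt — sum the magnitudes of each area piece.
0–1 s: |7| × 1 = 7 cm
1–4 s: |-7| × 3 = 21 cm
4–6 s: |2| × 2 = 4 cm
6–12 s: |-4| × 6 = 24 cm
Total distance = 56 cm

56 cm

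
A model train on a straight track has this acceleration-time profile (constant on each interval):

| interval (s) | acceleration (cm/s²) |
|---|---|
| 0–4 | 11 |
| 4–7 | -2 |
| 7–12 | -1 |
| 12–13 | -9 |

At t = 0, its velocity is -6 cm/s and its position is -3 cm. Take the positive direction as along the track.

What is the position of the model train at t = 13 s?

On each constant-a segment, Δv = aΔt and Δx = v₀Δt + ½aΔt²; chain segment to segment.
0–4 s: v starts -6 cm/s; Δx = -6·4 + ½·11·4² = 64 cm; v ends 38 cm/s.
4–7 s: v starts 38 cm/s; Δx = 38·3 + ½·-2·3² = 105 cm; v ends 32 cm/s.
7–12 s: v starts 32 cm/s; Δx = 32·5 + ½·-1·5² = 147.5 cm; v ends 27 cm/s.
12–13 s: v starts 27 cm/s; Δx = 27·1 + ½·-9·1² = 22.5 cm; v ends 18 cm/s.
x(13) = -3 + Σ Δx = 336 cm.

336 cm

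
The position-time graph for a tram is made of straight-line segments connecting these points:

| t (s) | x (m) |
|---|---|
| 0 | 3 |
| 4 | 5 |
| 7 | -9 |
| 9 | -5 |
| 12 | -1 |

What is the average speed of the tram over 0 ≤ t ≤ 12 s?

2 m/s

Average speed = (total path length)/(elapsed time); on a piecewise-linear x-t graph the path length is Σ|Δx|.
0–4 s: |Δx| = |5 − 3| = 2 m
4–7 s: |Δx| = |-9 − 5| = 14 m
7–9 s: |Δx| = |-5 − -9| = 4 m
9–12 s: |Δx| = |-1 − -5| = 4 m
Total path = 24 m; average speed = 24/12 = 2 m/s.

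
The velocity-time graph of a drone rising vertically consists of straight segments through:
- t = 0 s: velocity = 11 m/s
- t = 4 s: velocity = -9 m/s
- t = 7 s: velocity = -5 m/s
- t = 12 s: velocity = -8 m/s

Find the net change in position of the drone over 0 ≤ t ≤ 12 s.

-49.5 m

Net displacement equals the area under the velocity-time graph (areas below the axis count negative).
0–4 s: ½(11 + -9)(4) = 4 m
4–7 s: ½(-9 + -5)(3) = -21 m
7–12 s: ½(-5 + -8)(5) = -32.5 m
Net displacement = -49.5 m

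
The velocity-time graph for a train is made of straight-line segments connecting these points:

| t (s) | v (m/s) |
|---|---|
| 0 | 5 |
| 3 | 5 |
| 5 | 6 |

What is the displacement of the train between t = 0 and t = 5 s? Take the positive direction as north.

26 m

Displacement is the signed area under the v-t curve.
0–3 s: 5 × 3 = 15 m
3–5 s: ½(5 + 6)(2) = 11 m
Net displacement = 26 m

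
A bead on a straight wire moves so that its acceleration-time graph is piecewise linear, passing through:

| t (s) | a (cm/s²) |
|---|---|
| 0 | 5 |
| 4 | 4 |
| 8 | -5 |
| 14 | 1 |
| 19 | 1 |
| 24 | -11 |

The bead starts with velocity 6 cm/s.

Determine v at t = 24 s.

Δv equals the area under the a-t graph; then v = v₀ + Δv.
0–4 s: ½(5 + 4)(4) = 18 cm/s
4–8 s: ½(4 + -5)(4) = -2 cm/s
8–14 s: ½(-5 + 1)(6) = -12 cm/s
14–19 s: 1 × 5 = 5 cm/s
19–24 s: ½(1 + -11)(5) = -25 cm/s
Δv = -16 cm/s, so v(24) = 6 + (-16) = -10 cm/s.

-10 cm/s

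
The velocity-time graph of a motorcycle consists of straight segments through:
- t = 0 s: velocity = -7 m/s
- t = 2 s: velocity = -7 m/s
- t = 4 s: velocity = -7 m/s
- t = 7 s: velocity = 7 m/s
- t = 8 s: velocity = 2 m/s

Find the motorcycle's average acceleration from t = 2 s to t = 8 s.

Average acceleration = Δv/Δt = (2 − -7)/(8 − 2) = 1.5 m/s².

1.5 m/s²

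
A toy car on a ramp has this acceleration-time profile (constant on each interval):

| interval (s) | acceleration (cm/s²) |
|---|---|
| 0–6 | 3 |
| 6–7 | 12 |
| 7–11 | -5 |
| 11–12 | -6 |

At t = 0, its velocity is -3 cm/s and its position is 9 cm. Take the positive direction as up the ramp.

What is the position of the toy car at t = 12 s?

138 cm

On each constant-a segment, Δv = aΔt and Δx = v₀Δt + ½aΔt²; chain segment to segment.
0–6 s: v starts -3 cm/s; Δx = -3·6 + ½·3·6² = 36 cm; v ends 15 cm/s.
6–7 s: v starts 15 cm/s; Δx = 15·1 + ½·12·1² = 21 cm; v ends 27 cm/s.
7–11 s: v starts 27 cm/s; Δx = 27·4 + ½·-5·4² = 68 cm; v ends 7 cm/s.
11–12 s: v starts 7 cm/s; Δx = 7·1 + ½·-6·1² = 4 cm; v ends 1 cm/s.
x(12) = 9 + Σ Δx = 138 cm.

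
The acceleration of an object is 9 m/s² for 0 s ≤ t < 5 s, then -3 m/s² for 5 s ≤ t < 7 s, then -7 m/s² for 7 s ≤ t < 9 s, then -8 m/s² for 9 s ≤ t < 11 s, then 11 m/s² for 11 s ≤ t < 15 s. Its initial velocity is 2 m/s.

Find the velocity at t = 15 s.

55 m/s

Δv equals the area under the a-t graph; then v = v₀ + Δv.
0–5 s: 9 × 5 = 45 m/s
5–7 s: -3 × 2 = -6 m/s
7–9 s: -7 × 2 = -14 m/s
9–11 s: -8 × 2 = -16 m/s
11–15 s: 11 × 4 = 44 m/s
Δv = 53 m/s, so v(15) = 2 + (53) = 55 m/s.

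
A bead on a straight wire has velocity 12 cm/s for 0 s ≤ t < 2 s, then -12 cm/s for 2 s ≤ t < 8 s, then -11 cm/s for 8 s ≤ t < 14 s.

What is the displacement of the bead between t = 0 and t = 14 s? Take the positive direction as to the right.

Net displacement equals the area under the velocity-time graph (areas below the axis count negative).
0–2 s: 12 × 2 = 24 cm
2–8 s: -12 × 6 = -72 cm
8–14 s: -11 × 6 = -66 cm
Net displacement = -114 cm

-114 cm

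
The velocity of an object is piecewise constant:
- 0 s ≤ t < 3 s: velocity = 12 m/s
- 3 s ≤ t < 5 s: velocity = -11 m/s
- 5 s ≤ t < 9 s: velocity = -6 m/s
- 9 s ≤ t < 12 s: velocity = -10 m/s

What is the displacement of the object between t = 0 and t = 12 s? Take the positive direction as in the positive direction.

-40 m

Displacement is the signed area under the v-t curve.
0–3 s: 12 × 3 = 36 m
3–5 s: -11 × 2 = -22 m
5–9 s: -6 × 4 = -24 m
9–12 s: -10 × 3 = -30 m
Net displacement = -40 m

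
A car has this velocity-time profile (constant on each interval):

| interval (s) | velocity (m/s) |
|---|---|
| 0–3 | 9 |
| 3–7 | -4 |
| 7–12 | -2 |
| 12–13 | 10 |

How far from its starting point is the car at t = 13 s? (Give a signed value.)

Displacement is the signed area under the v-t curve.
0–3 s: 9 × 3 = 27 m
3–7 s: -4 × 4 = -16 m
7–12 s: -2 × 5 = -10 m
12–13 s: 10 × 1 = 10 m
Net displacement = 11 m

11 m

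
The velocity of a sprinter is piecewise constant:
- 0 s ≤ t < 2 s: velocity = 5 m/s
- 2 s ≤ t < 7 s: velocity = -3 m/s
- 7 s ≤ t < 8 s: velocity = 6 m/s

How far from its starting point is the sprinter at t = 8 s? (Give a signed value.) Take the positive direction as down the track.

1 m

Displacement is the signed area under the v-t curve.
0–2 s: 5 × 2 = 10 m
2–7 s: -3 × 5 = -15 m
7–8 s: 6 × 1 = 6 m
Net displacement = 1 m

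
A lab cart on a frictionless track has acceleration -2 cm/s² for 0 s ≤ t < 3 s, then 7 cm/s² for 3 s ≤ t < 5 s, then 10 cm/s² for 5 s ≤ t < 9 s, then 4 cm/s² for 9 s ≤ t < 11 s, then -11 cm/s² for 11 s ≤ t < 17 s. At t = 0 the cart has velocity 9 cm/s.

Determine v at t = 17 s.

-1 cm/s

Δv equals the area under the a-t graph; then v = v₀ + Δv.
0–3 s: -2 × 3 = -6 cm/s
3–5 s: 7 × 2 = 14 cm/s
5–9 s: 10 × 4 = 40 cm/s
9–11 s: 4 × 2 = 8 cm/s
11–17 s: -11 × 6 = -66 cm/s
Δv = -10 cm/s, so v(17) = 9 + (-10) = -1 cm/s.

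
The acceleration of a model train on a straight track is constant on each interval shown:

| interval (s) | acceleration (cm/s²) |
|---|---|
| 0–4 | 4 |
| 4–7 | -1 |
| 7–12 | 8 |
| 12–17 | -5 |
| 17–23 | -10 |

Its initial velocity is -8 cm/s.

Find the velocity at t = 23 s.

Δv equals the area under the a-t graph; then v = v₀ + Δv.
0–4 s: 4 × 4 = 16 cm/s
4–7 s: -1 × 3 = -3 cm/s
7–12 s: 8 × 5 = 40 cm/s
12–17 s: -5 × 5 = -25 cm/s
17–23 s: -10 × 6 = -60 cm/s
Δv = -32 cm/s, so v(23) = -8 + (-32) = -40 cm/s.

-40 cm/s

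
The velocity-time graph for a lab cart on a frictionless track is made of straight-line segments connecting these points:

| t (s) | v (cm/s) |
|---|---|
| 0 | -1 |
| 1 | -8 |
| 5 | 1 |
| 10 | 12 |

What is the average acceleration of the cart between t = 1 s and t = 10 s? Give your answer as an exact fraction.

20/9 cm/s²

Average acceleration = Δv/Δt = (12 − -8)/(10 − 1) = 20/9 cm/s².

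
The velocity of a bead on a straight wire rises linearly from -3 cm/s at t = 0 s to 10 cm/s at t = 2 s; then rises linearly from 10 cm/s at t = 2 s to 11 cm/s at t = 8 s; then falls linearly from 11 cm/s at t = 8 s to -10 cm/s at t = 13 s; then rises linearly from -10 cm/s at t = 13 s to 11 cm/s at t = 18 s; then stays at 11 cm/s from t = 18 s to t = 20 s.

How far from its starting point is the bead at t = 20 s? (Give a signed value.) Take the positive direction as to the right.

Net displacement equals the area under the velocity-time graph (areas below the axis count negative).
0–2 s: ½(-3 + 10)(2) = 7 cm
2–8 s: ½(10 + 11)(6) = 63 cm
8–13 s: ½(11 + -10)(5) = 2.5 cm
13–18 s: ½(-10 + 11)(5) = 2.5 cm
18–20 s: 11 × 2 = 22 cm
Net displacement = 97 cm

97 cm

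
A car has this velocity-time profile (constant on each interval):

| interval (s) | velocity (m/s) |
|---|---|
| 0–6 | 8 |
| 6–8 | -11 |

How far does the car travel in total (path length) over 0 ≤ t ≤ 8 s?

70 m

Distance (not displacement) is the total path length: add the absolute areas under v-t.
0–6 s: |8| × 6 = 48 m
6–8 s: |-11| × 2 = 22 m
Total distance = 70 m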